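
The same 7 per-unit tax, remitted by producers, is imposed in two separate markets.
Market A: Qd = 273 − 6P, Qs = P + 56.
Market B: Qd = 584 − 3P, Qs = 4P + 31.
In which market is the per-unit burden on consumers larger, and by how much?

Market A: pre-tax P* = 31, Q* = 87; post-tax Q = 81; per-unit burden on consumers = 1.
Market B: pre-tax P* = 79, Q* = 347; post-tax Q = 335; per-unit burden on consumers = 4.
Difference: 1 vs 4 → market B is larger by 3.

Market B, by 3.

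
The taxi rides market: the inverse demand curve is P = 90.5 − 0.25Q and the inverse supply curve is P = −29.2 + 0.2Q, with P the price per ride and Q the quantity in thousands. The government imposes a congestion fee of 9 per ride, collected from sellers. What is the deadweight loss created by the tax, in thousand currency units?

Inverting to Q(P) form: Qd = 362 − 4P; Qs = 5P + 146.
Before the tax: set 362 − 4P = 5P + 146 → P* = 24, Q* = 266.
With the tax collected from sellers, supply shifts: Qs = 5(P − 9) + 146.
Solving gives Q = 246 with consumers paying 29 and sellers receiving 20 (the 9 wedge).
Quantity falls by |ΔQ| = |266 − 246| = 20.
DWL = ½ · t · |ΔQ| = ½ · 9 · 20 = 90.

Deadweight loss = 90 thousand.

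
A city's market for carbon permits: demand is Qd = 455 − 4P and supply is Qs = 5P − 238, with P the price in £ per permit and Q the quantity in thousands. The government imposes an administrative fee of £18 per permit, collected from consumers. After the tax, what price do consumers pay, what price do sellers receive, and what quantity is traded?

Before the tax: set 455 − 4P = 5P − 238 → P* = £77, Q* = 147.
With the tax collected from consumers, demand (in seller-price terms) shifts: Qd = 455 − 4(P + 18).
Solving gives Q = 107 with consumers paying £87 and sellers receiving £69 (the £18 wedge).
The less price-elastic side of the market bears the larger share of a per-unit tax.

Consumers pay £87; sellers receive £69; quantity = 107.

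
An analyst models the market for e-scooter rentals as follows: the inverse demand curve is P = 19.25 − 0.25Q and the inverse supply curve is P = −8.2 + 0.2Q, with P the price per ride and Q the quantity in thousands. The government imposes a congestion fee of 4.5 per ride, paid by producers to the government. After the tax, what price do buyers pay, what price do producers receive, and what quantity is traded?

Buyers pay 6.5; producers receive 2; quantity = 51.

Rewrite in direct form: Qd = 77 − 4P and Qs = 5P + 41.
Before the tax: set 77 − 4P = 5P + 41 → P* = 4, Q* = 61.
With the tax collected from producers, supply shifts: Qs = 5(P − 4.5) + 41.
New equilibrium: buyers pay 6.5, producers receive 2, Q = 51. (Wedge: Pb − Ps = 4.5.)
The less price-elastic side of the market bears the larger share of a per-unit tax.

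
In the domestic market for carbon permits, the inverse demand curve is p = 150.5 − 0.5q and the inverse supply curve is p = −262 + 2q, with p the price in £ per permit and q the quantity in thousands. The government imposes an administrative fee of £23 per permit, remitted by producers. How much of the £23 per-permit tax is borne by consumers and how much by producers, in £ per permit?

Rewrite in direct form: qd = 301 − 2p and qs = 0.5p + 131.
Without the tax, 301 − 2p = 0.5p + 131 gives 2.5p = 170, so p* = £68 and q* = 165.
With the tax collected from producers, supply shifts: qs = 0.5(p − 23) + 131.
New equilibrium: consumers pay £72.6, producers receive £49.6, q = 155.8. (Wedge: pb − ps = 23.)
Burden on consumers: £4.6; on producers: £18.4. (They sum to £23.)

Consumers bear £4.6 per permit; producers bear £18.4 per permit.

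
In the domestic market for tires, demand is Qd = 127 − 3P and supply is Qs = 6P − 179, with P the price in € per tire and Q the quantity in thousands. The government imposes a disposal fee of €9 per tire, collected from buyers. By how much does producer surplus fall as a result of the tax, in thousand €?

Producer surplus falls by €48 thousand.

Without the tax, 127 − 3P = 6P − 179 gives 9P = 306, so P* = €34 and Q* = 25.
With the tax collected from buyers, demand (in seller-price terms) shifts: Qd = 127 − 3(P + 9).
New equilibrium: buyers pay €40, producers receive €31, Q = 7. (Wedge: Pb − Ps = 9.)
ΔPS is the trapezoid between Q = 7 and Q = 25 of height €3: ½ · (25 + 7) · 3 = €48.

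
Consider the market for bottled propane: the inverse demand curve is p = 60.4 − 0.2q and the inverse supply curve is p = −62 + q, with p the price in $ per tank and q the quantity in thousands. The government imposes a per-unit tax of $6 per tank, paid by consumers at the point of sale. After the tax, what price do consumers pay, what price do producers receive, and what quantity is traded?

Consumers pay $41; producers receive $35; quantity = 97.

Inverting to q(p) form: qd = 302 − 5p; qs = p + 62.
Without the tax, 302 − 5p = p + 62 gives 6p = 240, so p* = $40 and q* = 102.
With the tax collected from consumers, demand (in seller-price terms) shifts: qd = 302 − 5(p + 6).
New equilibrium: consumers pay $41, producers receive $35, q = 97. (Wedge: pb − ps = 6.)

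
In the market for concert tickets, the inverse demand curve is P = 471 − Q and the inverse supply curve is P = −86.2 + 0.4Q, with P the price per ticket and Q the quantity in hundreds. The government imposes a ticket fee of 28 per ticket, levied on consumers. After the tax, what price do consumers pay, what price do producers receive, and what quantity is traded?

Rewrite in direct form: Qd = 471 − P and Qs = 2.5P + 215.5.
Without the tax, 471 − P = 2.5P + 215.5 gives 3.5P = 255.5, so P* = 73 and Q* = 398.
With the tax collected from consumers, demand (in seller-price terms) shifts: Qd = 471 − (P + 28).
New equilibrium: consumers pay 93, producers receive 65, Q = 378. (Wedge: Pb − Ps = 28.)
The less price-elastic side of the market bears the larger share of a per-unit tax.

Consumers pay 93; producers receive 65; quantity = 378.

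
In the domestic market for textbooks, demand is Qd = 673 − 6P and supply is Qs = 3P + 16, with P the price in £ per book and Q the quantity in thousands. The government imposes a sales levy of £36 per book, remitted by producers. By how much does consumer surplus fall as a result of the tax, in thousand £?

Without the tax, 673 − 6P = 3P + 16 gives 9P = 657, so P* = £73 and Q* = 235.
With the tax collected from producers, supply shifts: Qs = 3(P − 36) + 16.
Solving gives Q = 163 with consumers paying £85 and producers receiving £49 (the £36 wedge).
ΔCS is the trapezoid between Q = 163 and Q = 235 of height £12: ½ · (235 + 163) · 12 = £2388.

Consumer surplus falls by £2388 thousand.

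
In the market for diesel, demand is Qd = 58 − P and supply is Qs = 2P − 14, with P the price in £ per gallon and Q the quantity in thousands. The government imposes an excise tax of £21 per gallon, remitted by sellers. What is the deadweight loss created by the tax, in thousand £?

Before the tax: set 58 − P = 2P − 14 → P* = £24, Q* = 34.
With the tax collected from sellers, supply shifts: Qs = 2(P − 21) − 14.
Solving gives Q = 20 with buyers paying £38 and sellers receiving £17 (the £21 wedge).
Quantity falls by |ΔQ| = |34 − 20| = 14.
DWL = ½ · t · |ΔQ| = ½ · 21 · 14 = £147.

Deadweight loss = £147 thousand.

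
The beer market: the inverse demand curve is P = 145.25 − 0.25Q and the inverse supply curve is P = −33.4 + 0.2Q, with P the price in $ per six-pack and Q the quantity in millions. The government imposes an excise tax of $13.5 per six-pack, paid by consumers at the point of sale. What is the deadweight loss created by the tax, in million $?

Deadweight loss = $202.5 million.

Inverting to Q(P) form: Qd = 581 − 4P; Qs = 5P + 167.
Without the tax, 581 − 4P = 5P + 167 gives 9P = 414, so P* = $46 and Q* = 397.
With the tax collected from consumers, demand (in seller-price terms) shifts: Qd = 581 − 4(P + 13.5).
New equilibrium: consumers pay $53.5, sellers receive $40, Q = 367. (Wedge: Pb − Ps = 13.5.)
Quantity falls by |ΔQ| = |397 − 367| = 30.
DWL = ½ · t · |ΔQ| = ½ · 13.5 · 30 = $202.5.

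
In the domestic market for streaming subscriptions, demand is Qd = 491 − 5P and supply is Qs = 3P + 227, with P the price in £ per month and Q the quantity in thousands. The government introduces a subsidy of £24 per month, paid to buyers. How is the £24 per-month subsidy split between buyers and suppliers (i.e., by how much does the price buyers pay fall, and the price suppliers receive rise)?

Before the subsidy: set 491 − 5P = 3P + 227 → P* = £33, Q* = 326.
With a per-unit subsidy paid to buyers, each effectively pays P − 24, so demand becomes Qd = 491 − 5(P − 24).
Solving gives Q = 371 with buyers paying £24 and suppliers receiving £48 (the £24 wedge).
Gain to buyers: £9; to suppliers: £15. (They sum to £24.)

Buyers gain £9 per month; suppliers gain £15 per month.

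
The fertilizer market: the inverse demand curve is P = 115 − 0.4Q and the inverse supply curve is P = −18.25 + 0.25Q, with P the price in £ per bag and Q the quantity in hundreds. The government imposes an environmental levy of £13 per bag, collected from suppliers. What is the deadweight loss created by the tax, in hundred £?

Deadweight loss = £130 hundred.

Rewrite in direct form: Qd = 287.5 − 2.5P and Qs = 4P + 73.
Before the tax: set 287.5 − 2.5P = 4P + 73 → P* = £33, Q* = 205.
With the tax collected from suppliers, supply shifts: Qs = 4(P − 13) + 73.
Solving gives Q = 185 with buyers paying £41 and suppliers receiving £28 (the £13 wedge).
Quantity falls by |ΔQ| = |205 − 185| = 20.
DWL = ½ · t · |ΔQ| = ½ · 13 · 20 = £130.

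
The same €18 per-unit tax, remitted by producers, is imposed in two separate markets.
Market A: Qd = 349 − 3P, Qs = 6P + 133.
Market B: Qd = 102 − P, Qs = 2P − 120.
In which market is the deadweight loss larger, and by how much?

Market A, by €216.

Market A: pre-tax P* = €24, Q* = 277; post-tax Q = 241; deadweight loss = €324.
Market B: pre-tax P* = €74, Q* = 28; post-tax Q = 16; deadweight loss = €108.
Difference: €324 vs €108 → market A is larger by €216.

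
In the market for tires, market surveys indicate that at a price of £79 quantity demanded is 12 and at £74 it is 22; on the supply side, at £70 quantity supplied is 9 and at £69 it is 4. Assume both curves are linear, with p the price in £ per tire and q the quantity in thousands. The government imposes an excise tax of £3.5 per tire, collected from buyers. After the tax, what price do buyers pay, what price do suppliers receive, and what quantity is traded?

Demand slope: (22 − 12)/(74 − 79) = -2, so qd = 170 − 2p.
Supply slope: (4 − 9)/(69 − 70) = 5, so qs = 5p − 341.
Before the tax: set 170 − 2p = 5p − 341 → p* = £73, q* = 24.
With the tax collected from buyers, demand (in seller-price terms) shifts: qd = 170 − 2(p + 3.5).
Solving gives q = 19 with buyers paying £75.5 and suppliers receiving £72 (the £3.5 wedge).
The less price-elastic side of the market bears the larger share of a per-unit tax.

Buyers pay £75.5; suppliers receive £72; quantity = 19.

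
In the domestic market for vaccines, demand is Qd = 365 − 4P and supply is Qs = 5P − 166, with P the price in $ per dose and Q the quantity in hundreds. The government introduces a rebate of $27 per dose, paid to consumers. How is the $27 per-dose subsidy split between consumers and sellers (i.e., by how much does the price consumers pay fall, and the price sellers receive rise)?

Without the subsidy, 365 − 4P = 5P − 166 gives 9P = 531, so P* = $59 and Q* = 129.
With a per-unit subsidy paid to consumers, each effectively pays P − 27, so demand becomes Qd = 365 − 4(P − 27).
New equilibrium: consumers pay $44, sellers receive $71, Q = 189. (Wedge: Pb − Ps = −27.)
Gain to consumers: $15; to sellers: $12. (They sum to $27.)

Consumers gain $15 per dose; sellers gain $12 per dose.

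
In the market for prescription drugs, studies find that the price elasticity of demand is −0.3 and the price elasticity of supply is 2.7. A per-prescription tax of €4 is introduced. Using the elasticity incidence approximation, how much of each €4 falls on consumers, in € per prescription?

Consumers bear ≈ €3.6 per prescription.

Incidence ratio: consumers' share ≈ εs / (εs + |εd|) = 2.7 / (2.7 + 0.3) = 0.9.
So consumers bear ≈ 0.9 × €4 = €3.6; sellers bear €0.4.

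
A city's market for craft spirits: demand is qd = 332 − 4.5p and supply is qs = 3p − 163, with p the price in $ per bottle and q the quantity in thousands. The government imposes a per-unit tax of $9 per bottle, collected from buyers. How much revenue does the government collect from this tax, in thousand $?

Before the tax: set 332 − 4.5p = 3p − 163 → p* = $66, q* = 35.
With the tax collected from buyers, demand (in seller-price terms) shifts: qd = 332 − 4.5(p + 9).
New equilibrium: buyers pay $69.6, sellers receive $60.6, q = 18.8. (Wedge: pb − ps = 9.)
Revenue = t · Q = 9 · 18.8 = $169.2.

Tax revenue = $169.2 thousand.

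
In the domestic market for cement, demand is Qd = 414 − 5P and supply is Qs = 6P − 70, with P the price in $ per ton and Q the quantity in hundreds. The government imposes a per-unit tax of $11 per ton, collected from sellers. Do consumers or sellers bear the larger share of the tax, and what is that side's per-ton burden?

Consumers bear the larger share: $6 per ton.

Without the tax, 414 − 5P = 6P − 70 gives 11P = 484, so P* = $44 and Q* = 194.
With the tax collected from sellers, supply shifts: Qs = 6(P − 11) − 70.
Solving gives Q = 164 with consumers paying $50 and sellers receiving $39 (the $11 wedge).
Per-ton burden: consumers $6, sellers $5.
Consumers take the larger share because demand is less price-elastic here (demand slope 5 vs supply slope 6).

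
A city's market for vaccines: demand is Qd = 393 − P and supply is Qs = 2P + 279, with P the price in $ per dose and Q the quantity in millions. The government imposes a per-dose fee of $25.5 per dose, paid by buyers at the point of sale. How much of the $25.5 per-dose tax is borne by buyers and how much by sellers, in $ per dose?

Buyers bear $17 per dose; sellers bear $8.5 per dose.

Without the tax, 393 − P = 2P + 279 gives 3P = 114, so P* = $38 and Q* = 355.
With the tax collected from buyers, demand (in seller-price terms) shifts: Qd = 393 − (P + 25.5).
New equilibrium: buyers pay $55, sellers receive $29.5, Q = 338. (Wedge: Pb − Ps = 25.5.)
Burden on buyers: $17; on sellers: $8.5. (They sum to $25.5.)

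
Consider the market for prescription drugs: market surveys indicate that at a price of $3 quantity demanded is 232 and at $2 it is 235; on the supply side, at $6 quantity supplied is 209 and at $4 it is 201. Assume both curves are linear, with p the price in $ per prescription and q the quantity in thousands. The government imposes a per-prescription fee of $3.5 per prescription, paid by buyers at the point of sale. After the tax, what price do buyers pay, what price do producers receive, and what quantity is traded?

Demand slope: (235 − 232)/(2 − 3) = -3, so qd = 241 − 3p.
Supply slope: (201 − 209)/(4 − 6) = 4, so qs = 4p + 185.
Before the tax: set 241 − 3p = 4p + 185 → p* = $8, q* = 217.
With the tax collected from buyers, demand (in seller-price terms) shifts: qd = 241 − 3(p + 3.5).
New equilibrium: buyers pay $10, producers receive $6.5, q = 211. (Wedge: pb − ps = 3.5.)

Buyers pay $10; producers receive $6.5; quantity = 211.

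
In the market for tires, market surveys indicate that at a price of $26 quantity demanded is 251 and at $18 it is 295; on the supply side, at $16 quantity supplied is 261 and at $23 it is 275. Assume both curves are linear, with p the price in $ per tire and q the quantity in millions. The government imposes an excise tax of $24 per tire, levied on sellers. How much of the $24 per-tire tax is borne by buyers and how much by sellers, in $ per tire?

Buyers bear $6.4 per tire; sellers bear $17.6 per tire.

Demand slope: (295 − 251)/(18 − 26) = -5.5, so qd = 394 − 5.5p.
Supply slope: (275 − 261)/(23 − 16) = 2, so qs = 2p + 229.
Before the tax: set 394 − 5.5p = 2p + 229 → p* = $22, q* = 273.
With the tax collected from sellers, supply shifts: qs = 2(p − 24) + 229.
New equilibrium: buyers pay $28.4, sellers receive $4.4, q = 237.8. (Wedge: pb − ps = 24.)
Burden on buyers: $6.4; on sellers: $17.6. (They sum to $24.)
The less price-elastic side of the market bears the larger share of a per-unit tax.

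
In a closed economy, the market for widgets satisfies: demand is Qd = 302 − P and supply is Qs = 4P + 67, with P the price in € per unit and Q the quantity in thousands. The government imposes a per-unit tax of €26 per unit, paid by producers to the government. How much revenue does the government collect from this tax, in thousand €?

Before the tax: set 302 − P = 4P + 67 → P* = €47, Q* = 255.
With the tax collected from producers, supply shifts: Qs = 4(P − 26) + 67.
New equilibrium: consumers pay €67.8, producers receive €41.8, Q = 234.2. (Wedge: Pb − Ps = 26.)
Revenue = t · Q = 26 · 234.2 = €6089.2.

Tax revenue = €6089.2 thousand.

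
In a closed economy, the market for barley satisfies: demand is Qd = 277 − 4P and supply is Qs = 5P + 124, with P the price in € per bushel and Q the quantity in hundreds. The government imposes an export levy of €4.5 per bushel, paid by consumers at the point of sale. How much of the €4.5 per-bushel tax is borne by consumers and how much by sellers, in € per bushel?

Without the tax, 277 − 4P = 5P + 124 gives 9P = 153, so P* = €17 and Q* = 209.
With the tax collected from consumers, demand (in seller-price terms) shifts: Qd = 277 − 4(P + 4.5).
New equilibrium: consumers pay €19.5, sellers receive €15, Q = 199. (Wedge: Pb − Ps = 4.5.)
Burden on consumers: €2.5; on sellers: €2. (They sum to €4.5.)
The less price-elastic side of the market bears the larger share of a per-unit tax.

Consumers bear €2.5 per bushel; sellers bear €2 per bushel.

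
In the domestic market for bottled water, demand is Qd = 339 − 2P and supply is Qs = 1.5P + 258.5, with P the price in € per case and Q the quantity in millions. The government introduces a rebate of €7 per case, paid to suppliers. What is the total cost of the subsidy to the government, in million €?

Without the subsidy, 339 − 2P = 1.5P + 258.5 gives 3.5P = 80.5, so P* = €23 and Q* = 293.
With a per-unit subsidy paid to suppliers, each receives P + 7 per unit sold, so supply becomes Qs = 1.5(P + 7) + 258.5.
New equilibrium: buyers pay €20, suppliers receive €27, Q = 299. (Wedge: Pb − Ps = −7.)
Outlay = t · Q = 7 · 299 = €2093.

Government outlay = €2093 million.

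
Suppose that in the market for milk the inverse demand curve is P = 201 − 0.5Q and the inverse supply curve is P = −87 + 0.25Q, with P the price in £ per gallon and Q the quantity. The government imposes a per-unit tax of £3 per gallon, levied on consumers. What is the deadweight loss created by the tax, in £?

Deadweight loss = £6.

Rewrite in direct form: Qd = 402 − 2P and Qs = 4P + 348.
Before the tax: set 402 − 2P = 4P + 348 → P* = £9, Q* = 384.
With the tax collected from consumers, demand (in seller-price terms) shifts: Qd = 402 − 2(P + 3).
Solving gives Q = 380 with consumers paying £11 and suppliers receiving £8 (the £3 wedge).
Quantity falls by |ΔQ| = |384 − 380| = 4.
DWL = ½ · t · |ΔQ| = ½ · 3 · 4 = £6.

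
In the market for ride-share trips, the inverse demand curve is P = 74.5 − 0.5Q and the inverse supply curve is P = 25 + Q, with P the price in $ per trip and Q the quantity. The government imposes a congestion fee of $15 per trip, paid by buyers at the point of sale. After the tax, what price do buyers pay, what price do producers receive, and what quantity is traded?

Buyers pay $63; producers receive $48; quantity = 23.

Rewrite in direct form: Qd = 149 − 2P and Qs = P − 25.
Without the tax, 149 − 2P = P − 25 gives 3P = 174, so P* = $58 and Q* = 33.
With the tax collected from buyers, demand (in seller-price terms) shifts: Qd = 149 − 2(P + 15).
Solving gives Q = 23 with buyers paying $63 and producers receiving $48 (the $15 wedge).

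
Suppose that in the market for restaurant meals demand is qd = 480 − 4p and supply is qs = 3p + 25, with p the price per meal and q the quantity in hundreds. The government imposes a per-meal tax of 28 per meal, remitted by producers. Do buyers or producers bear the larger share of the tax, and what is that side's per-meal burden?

Producers bear the larger share: 16 per meal.

Before the tax: set 480 − 4p = 3p + 25 → p* = 65, q* = 220.
With the tax collected from producers, supply shifts: qs = 3(p − 28) + 25.
Solving gives q = 172 with buyers paying 77 and producers receiving 49 (the 28 wedge).
Per-meal burden: buyers 12, producers 16.
Producers take the larger share because supply is less price-elastic here (demand slope 4 vs supply slope 3).
The less price-elastic side of the market bears the larger share of a per-unit tax.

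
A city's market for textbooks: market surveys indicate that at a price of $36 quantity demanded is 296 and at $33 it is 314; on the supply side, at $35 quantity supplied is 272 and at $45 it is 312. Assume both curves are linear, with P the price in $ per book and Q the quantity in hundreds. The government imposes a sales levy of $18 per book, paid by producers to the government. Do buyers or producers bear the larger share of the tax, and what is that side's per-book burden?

Producers bear the larger share: $10.8 per book.

Demand slope: (314 − 296)/(33 − 36) = -6, so Qd = 512 − 6P.
Supply slope: (312 − 272)/(45 − 35) = 4, so Qs = 4P + 132.
Without the tax, 512 − 6P = 4P + 132 gives 10P = 380, so P* = $38 and Q* = 284.
With the tax collected from producers, supply shifts: Qs = 4(P − 18) + 132.
New equilibrium: buyers pay $45.2, producers receive $27.2, Q = 240.8. (Wedge: Pb − Ps = 18.)
Per-book burden: buyers $7.2, producers $10.8.
Producers take the larger share because supply is less price-elastic here (demand slope 6 vs supply slope 4).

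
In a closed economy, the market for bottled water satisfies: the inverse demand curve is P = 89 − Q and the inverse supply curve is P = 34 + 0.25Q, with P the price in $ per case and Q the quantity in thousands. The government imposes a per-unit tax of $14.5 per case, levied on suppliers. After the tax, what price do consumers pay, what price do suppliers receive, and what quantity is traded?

Rewrite in direct form: Qd = 89 − P and Qs = 4P − 136.
Without the tax, 89 − P = 4P − 136 gives 5P = 225, so P* = $45 and Q* = 44.
With the tax collected from suppliers, supply shifts: Qs = 4(P − 14.5) − 136.
Solving gives Q = 32.4 with consumers paying $56.6 and suppliers receiving $42.1 (the $14.5 wedge).

Consumers pay $56.6; suppliers receive $42.1; quantity = 32.4.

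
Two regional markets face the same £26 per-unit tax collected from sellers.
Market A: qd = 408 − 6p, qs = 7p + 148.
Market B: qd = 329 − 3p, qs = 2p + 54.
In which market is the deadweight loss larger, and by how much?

Market A, by £686.4.

Market A: pre-tax p* = £20, q* = 288; post-tax q = 204; deadweight loss = £1092.
Market B: pre-tax p* = £55, q* = 164; post-tax q = 132.8; deadweight loss = £405.6.
Difference: £1092 vs £405.6 → market A is larger by £686.4.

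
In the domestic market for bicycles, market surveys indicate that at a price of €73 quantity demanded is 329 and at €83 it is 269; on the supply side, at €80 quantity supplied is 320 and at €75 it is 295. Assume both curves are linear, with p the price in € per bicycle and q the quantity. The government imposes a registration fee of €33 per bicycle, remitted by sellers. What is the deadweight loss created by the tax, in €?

Deadweight loss = €1485.

Demand slope: (269 − 329)/(83 − 73) = -6, so qd = 767 − 6p.
Supply slope: (295 − 320)/(75 − 80) = 5, so qs = 5p − 80.
Without the tax, 767 − 6p = 5p − 80 gives 11p = 847, so p* = €77 and q* = 305.
With the tax collected from sellers, supply shifts: qs = 5(p − 33) − 80.
New equilibrium: buyers pay €92, sellers receive €59, q = 215. (Wedge: pb − ps = 33.)
Quantity falls by |ΔQ| = |305 − 215| = 90.
DWL = ½ · t · |ΔQ| = ½ · 33 · 90 = €1485.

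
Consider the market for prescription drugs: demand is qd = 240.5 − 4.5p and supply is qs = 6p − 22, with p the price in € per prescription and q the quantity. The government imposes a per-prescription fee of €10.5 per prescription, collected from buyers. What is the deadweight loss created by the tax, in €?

Deadweight loss = €141.75.

Before the tax: set 240.5 − 4.5p = 6p − 22 → p* = €25, q* = 128.
With the tax collected from buyers, demand (in seller-price terms) shifts: qd = 240.5 − 4.5(p + 10.5).
New equilibrium: buyers pay €31, sellers receive €20.5, q = 101. (Wedge: pb − ps = 10.5.)
Quantity falls by |ΔQ| = |128 − 101| = 27.
DWL = ½ · t · |ΔQ| = ½ · 10.5 · 27 = €141.75.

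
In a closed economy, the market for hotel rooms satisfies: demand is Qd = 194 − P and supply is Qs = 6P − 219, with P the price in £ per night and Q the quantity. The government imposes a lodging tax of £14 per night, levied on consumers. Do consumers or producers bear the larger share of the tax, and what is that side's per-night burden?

Without the tax, 194 − P = 6P − 219 gives 7P = 413, so P* = £59 and Q* = 135.
With the tax collected from consumers, demand (in seller-price terms) shifts: Qd = 194 − (P + 14).
New equilibrium: consumers pay £71, producers receive £57, Q = 123. (Wedge: Pb − Ps = 14.)
Per-night burden: consumers £12, producers £2.
Consumers take the larger share because demand is less price-elastic here (demand slope 1 vs supply slope 6).

Consumers bear the larger share: £12 per night.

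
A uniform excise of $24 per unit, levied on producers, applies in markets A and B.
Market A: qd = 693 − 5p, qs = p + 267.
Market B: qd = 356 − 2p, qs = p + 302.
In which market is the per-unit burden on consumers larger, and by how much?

Market B, by $4.

Market A: pre-tax p* = $71, q* = 338; post-tax q = 318; per-unit burden on consumers = $4.
Market B: pre-tax p* = $18, q* = 320; post-tax q = 304; per-unit burden on consumers = $8.
Difference: $4 vs $8 → market B is larger by $4.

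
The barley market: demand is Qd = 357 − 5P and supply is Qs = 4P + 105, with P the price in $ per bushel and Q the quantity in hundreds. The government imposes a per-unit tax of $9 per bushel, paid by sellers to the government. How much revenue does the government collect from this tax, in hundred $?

Tax revenue = $1773 hundred.

Without the tax, 357 − 5P = 4P + 105 gives 9P = 252, so P* = $28 and Q* = 217.
With the tax collected from sellers, supply shifts: Qs = 4(P − 9) + 105.
Solving gives Q = 197 with buyers paying $32 and sellers receiving $23 (the $9 wedge).
Revenue = t · Q = 9 · 197 = $1773.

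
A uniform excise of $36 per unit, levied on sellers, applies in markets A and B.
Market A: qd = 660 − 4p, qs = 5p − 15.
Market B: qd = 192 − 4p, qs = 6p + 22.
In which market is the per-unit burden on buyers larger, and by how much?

Market A: pre-tax p* = $75, q* = 360; post-tax q = 280; per-unit burden on buyers = $20.
Market B: pre-tax p* = $17, q* = 124; post-tax q = 37.6; per-unit burden on buyers = $21.6.
Difference: $20 vs $21.6 → market B is larger by $1.6.

Market B, by $1.6.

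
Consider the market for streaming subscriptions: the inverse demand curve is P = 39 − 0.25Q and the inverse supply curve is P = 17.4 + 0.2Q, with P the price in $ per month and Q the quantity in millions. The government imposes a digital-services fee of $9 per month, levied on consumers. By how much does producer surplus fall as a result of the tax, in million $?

Rewrite in direct form: Qd = 156 − 4P and Qs = 5P − 87.
Without the tax, 156 − 4P = 5P − 87 gives 9P = 243, so P* = $27 and Q* = 48.
With the tax collected from consumers, demand (in seller-price terms) shifts: Qd = 156 − 4(P + 9).
Solving gives Q = 28 with consumers paying $32 and suppliers receiving $23 (the $9 wedge).
ΔPS is the trapezoid between Q = 28 and Q = 48 of height $4: ½ · (48 + 28) · 4 = $152.

Producer surplus falls by $152 million.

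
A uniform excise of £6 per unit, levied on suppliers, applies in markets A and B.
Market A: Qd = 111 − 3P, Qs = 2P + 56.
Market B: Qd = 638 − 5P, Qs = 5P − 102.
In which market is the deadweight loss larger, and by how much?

Market A: pre-tax P* = £11, Q* = 78; post-tax Q = 70.8; deadweight loss = £21.6.
Market B: pre-tax P* = £74, Q* = 268; post-tax Q = 253; deadweight loss = £45.
Difference: £21.6 vs £45 → market B is larger by £23.4.

Market B, by £23.4.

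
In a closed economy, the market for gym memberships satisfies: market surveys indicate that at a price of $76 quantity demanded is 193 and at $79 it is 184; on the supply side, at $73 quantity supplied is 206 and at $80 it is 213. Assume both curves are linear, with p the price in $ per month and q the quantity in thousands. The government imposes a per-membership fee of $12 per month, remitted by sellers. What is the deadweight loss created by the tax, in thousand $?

Demand slope: (184 − 193)/(79 − 76) = -3, so qd = 421 − 3p.
Supply slope: (213 − 206)/(80 − 73) = 1, so qs = p + 133.
Without the tax, 421 − 3p = p + 133 gives 4p = 288, so p* = $72 and q* = 205.
With the tax collected from sellers, supply shifts: qs = (p − 12) + 133.
Solving gives q = 196 with buyers paying $75 and sellers receiving $63 (the $12 wedge).
Quantity falls by |ΔQ| = |205 − 196| = 9.
DWL = ½ · t · |ΔQ| = ½ · 12 · 9 = $54.

Deadweight loss = $54 thousand.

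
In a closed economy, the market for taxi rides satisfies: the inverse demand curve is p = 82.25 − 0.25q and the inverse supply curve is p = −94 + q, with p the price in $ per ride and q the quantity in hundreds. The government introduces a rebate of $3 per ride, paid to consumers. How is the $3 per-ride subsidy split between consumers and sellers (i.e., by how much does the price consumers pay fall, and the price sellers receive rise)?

Rewrite in direct form: qd = 329 − 4p and qs = p + 94.
Without the subsidy, 329 − 4p = p + 94 gives 5p = 235, so p* = $47 and q* = 141.
With a per-unit subsidy paid to consumers, each effectively pays p − 3, so demand becomes qd = 329 − 4(p − 3).
New equilibrium: consumers pay $46.4, sellers receive $49.4, q = 143.4. (Wedge: pb − ps = −3.)
Gain to consumers: $0.6; to sellers: $2.4. (They sum to $3.)

Consumers gain $0.6 per ride; sellers gain $2.4 per ride.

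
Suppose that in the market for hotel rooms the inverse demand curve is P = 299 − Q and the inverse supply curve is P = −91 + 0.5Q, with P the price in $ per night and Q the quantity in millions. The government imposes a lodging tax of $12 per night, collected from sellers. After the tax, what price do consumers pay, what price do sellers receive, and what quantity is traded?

Rewrite in direct form: Qd = 299 − P and Qs = 2P + 182.
Without the tax, 299 − P = 2P + 182 gives 3P = 117, so P* = $39 and Q* = 260.
With the tax collected from sellers, supply shifts: Qs = 2(P − 12) + 182.
New equilibrium: consumers pay $47, sellers receive $35, Q = 252. (Wedge: Pb − Ps = 12.)
The less price-elastic side of the market bears the larger share of a per-unit tax.

Consumers pay $47; sellers receive $35; quantity = 252.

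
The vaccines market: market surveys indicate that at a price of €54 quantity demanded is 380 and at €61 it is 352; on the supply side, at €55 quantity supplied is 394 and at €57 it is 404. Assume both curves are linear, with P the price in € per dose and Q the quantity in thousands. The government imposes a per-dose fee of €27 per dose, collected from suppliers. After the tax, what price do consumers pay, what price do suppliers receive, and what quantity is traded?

Demand slope: (352 − 380)/(61 − 54) = -4, so Qd = 596 − 4P.
Supply slope: (404 − 394)/(57 − 55) = 5, so Qs = 5P + 119.
Before the tax: set 596 − 4P = 5P + 119 → P* = €53, Q* = 384.
With the tax collected from suppliers, supply shifts: Qs = 5(P − 27) + 119.
Solving gives Q = 324 with consumers paying €68 and suppliers receiving €41 (the €27 wedge).

Consumers pay €68; suppliers receive €41; quantity = 324.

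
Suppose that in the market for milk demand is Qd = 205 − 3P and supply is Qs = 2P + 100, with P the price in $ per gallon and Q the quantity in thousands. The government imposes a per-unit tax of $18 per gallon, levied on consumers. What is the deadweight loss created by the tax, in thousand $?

Deadweight loss = $194.4 thousand.

Without the tax, 205 − 3P = 2P + 100 gives 5P = 105, so P* = $21 and Q* = 142.
With the tax collected from consumers, demand (in seller-price terms) shifts: Qd = 205 − 3(P + 18).
New equilibrium: consumers pay $28.2, sellers receive $10.2, Q = 120.4. (Wedge: Pb − Ps = 18.)
Quantity falls by |ΔQ| = |142 − 120.4| = 21.6.
DWL = ½ · t · |ΔQ| = ½ · 18 · 21.6 = $194.4.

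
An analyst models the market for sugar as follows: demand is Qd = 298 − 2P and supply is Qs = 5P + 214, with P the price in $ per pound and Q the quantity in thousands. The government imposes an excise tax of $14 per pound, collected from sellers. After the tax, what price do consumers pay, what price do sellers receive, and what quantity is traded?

Before the tax: set 298 − 2P = 5P + 214 → P* = $12, Q* = 274.
With the tax collected from sellers, supply shifts: Qs = 5(P − 14) + 214.
Solving gives Q = 254 with consumers paying $22 and sellers receiving $8 (the $14 wedge).

Consumers pay $22; sellers receive $8; quantity = 254.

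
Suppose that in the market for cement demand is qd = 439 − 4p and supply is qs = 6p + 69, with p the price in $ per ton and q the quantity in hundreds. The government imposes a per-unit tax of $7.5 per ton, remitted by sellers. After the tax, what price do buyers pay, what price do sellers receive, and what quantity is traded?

Without the tax, 439 − 4p = 6p + 69 gives 10p = 370, so p* = $37 and q* = 291.
With the tax collected from sellers, supply shifts: qs = 6(p − 7.5) + 69.
New equilibrium: buyers pay $41.5, sellers receive $34, q = 273. (Wedge: pb − ps = 7.5.)
The less price-elastic side of the market bears the larger share of a per-unit tax.

Buyers pay $41.5; sellers receive $34; quantity = 273.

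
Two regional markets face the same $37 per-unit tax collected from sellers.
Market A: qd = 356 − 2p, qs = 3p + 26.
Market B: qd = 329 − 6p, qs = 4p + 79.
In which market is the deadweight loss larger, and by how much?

Market A: pre-tax p* = $66, q* = 224; post-tax q = 179.6; deadweight loss = $821.4.
Market B: pre-tax p* = $25, q* = 179; post-tax q = 90.2; deadweight loss = $1642.8.
Difference: $821.4 vs $1642.8 → market B is larger by $821.4.

Market B, by $821.4.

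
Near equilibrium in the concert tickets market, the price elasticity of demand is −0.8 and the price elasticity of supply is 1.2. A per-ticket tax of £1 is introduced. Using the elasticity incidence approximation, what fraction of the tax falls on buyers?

Buyers' share ≈ 0.6.

Incidence ratio: buyers' share ≈ εs / (εs + |εd|) = 1.2 / (1.2 + 0.8) = 0.6.
Supply is the more elastic side, so buyers bear the larger share.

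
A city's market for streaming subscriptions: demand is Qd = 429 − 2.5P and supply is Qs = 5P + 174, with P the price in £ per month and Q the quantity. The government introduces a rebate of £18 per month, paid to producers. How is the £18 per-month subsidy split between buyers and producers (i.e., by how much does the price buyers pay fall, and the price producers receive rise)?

Buyers gain £12 per month; producers gain £6 per month.

Before the subsidy: set 429 − 2.5P = 5P + 174 → P* = £34, Q* = 344.
With a per-unit subsidy paid to producers, each receives P + 18 per unit sold, so supply becomes Qs = 5(P + 18) + 174.
Solving gives Q = 374 with buyers paying £22 and producers receiving £40 (the £18 wedge).
Gain to buyers: £12; to producers: £6. (They sum to £18.)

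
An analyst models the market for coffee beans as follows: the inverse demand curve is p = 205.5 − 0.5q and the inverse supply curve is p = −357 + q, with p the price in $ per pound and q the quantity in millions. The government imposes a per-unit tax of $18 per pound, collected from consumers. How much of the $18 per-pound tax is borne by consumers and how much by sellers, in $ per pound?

Rewrite in direct form: qd = 411 − 2p and qs = p + 357.
Before the tax: set 411 − 2p = p + 357 → p* = $18, q* = 375.
With the tax collected from consumers, demand (in seller-price terms) shifts: qd = 411 − 2(p + 18).
New equilibrium: consumers pay $24, sellers receive $6, q = 363. (Wedge: pb − ps = 18.)
Burden on consumers: $6; on sellers: $12. (They sum to $18.)
The less price-elastic side of the market bears the larger share of a per-unit tax.

Consumers bear $6 per pound; sellers bear $12 per pound.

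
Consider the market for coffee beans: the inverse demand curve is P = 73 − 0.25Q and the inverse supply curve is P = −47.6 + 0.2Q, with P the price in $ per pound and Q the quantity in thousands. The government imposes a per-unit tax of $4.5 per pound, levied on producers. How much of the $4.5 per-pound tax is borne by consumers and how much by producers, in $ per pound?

Inverting to Q(P) form: Qd = 292 − 4P; Qs = 5P + 238.
Before the tax: set 292 − 4P = 5P + 238 → P* = $6, Q* = 268.
With the tax collected from producers, supply shifts: Qs = 5(P − 4.5) + 238.
New equilibrium: consumers pay $8.5, producers receive $4, Q = 258. (Wedge: Pb − Ps = 4.5.)
Burden on consumers: $2.5; on producers: $2. (They sum to $4.5.)
The less price-elastic side of the market bears the larger share of a per-unit tax.

Consumers bear $2.5 per pound; producers bear $2 per pound.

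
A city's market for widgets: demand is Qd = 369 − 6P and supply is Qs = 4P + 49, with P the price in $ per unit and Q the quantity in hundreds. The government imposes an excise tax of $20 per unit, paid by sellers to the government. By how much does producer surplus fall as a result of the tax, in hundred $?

Without the tax, 369 − 6P = 4P + 49 gives 10P = 320, so P* = $32 and Q* = 177.
With the tax collected from sellers, supply shifts: Qs = 4(P − 20) + 49.
Solving gives Q = 129 with buyers paying $40 and sellers receiving $20 (the $20 wedge).
ΔPS is the trapezoid between Q = 129 and Q = 177 of height $12: ½ · (177 + 129) · 12 = $1836.

Producer surplus falls by $1836 hundred.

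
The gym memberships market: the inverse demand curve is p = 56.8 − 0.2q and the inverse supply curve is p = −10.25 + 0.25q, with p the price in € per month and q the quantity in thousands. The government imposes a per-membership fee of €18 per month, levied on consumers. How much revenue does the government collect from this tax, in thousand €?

Tax revenue = €1962 thousand.

Rewrite in direct form: qd = 284 − 5p and qs = 4p + 41.
Without the tax, 284 − 5p = 4p + 41 gives 9p = 243, so p* = €27 and q* = 149.
With the tax collected from consumers, demand (in seller-price terms) shifts: qd = 284 − 5(p + 18).
New equilibrium: consumers pay €35, suppliers receive €17, q = 109. (Wedge: pb − ps = 18.)
Revenue = t · Q = 18 · 109 = €1962.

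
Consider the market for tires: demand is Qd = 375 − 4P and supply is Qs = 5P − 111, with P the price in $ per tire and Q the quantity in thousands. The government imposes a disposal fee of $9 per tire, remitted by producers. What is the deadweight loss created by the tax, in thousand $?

Deadweight loss = $90 thousand.

Without the tax, 375 − 4P = 5P − 111 gives 9P = 486, so P* = $54 and Q* = 159.
With the tax collected from producers, supply shifts: Qs = 5(P − 9) − 111.
Solving gives Q = 139 with consumers paying $59 and producers receiving $50 (the $9 wedge).
Quantity falls by |ΔQ| = |159 − 139| = 20.
DWL = ½ · t · |ΔQ| = ½ · 9 · 20 = $90.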